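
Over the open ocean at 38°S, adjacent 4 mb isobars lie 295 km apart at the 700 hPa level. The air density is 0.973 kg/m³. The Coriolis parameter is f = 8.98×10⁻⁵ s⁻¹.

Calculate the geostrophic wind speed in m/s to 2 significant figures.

Pressure gradient: |∂P/∂n| = 400 Pa / 295000 m = 1.36×10⁻³ Pa/m
Geostrophic balance (pressure-gradient force = Coriolis force):
V_g = (1/(fρ)) |∂P/∂n| = 1.36×10⁻³ / (8.98×10⁻⁵ × 0.973) = 15.5 m/s

16 m/s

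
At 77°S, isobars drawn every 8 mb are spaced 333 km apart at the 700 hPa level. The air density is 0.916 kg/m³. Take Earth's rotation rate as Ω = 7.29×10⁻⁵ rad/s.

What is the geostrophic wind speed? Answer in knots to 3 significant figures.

Coriolis parameter at 77°S:
f = 2Ω sin φ = 2 × 7.29×10⁻⁵ × sin 77° = 1.42×10⁻⁴ s⁻¹
Pressure gradient: |∂P/∂n| = 800 Pa / 333000 m = 2.40×10⁻³ Pa/m
Geostrophic balance (pressure-gradient force = Coriolis force):
V_g = (1/(fρ)) |∂P/∂n| = 2.40×10⁻³ / (1.42×10⁻⁴ × 0.916) = 18.5 m/s
Converting: 18.5 m/s × 1.944 = 35.9 knots

35.9 knots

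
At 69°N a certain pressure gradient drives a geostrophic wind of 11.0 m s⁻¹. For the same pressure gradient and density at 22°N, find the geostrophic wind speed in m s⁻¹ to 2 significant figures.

27 m s⁻¹

With the same pressure gradient and density, V_g ∝ 1/f ∝ 1/sin φ.
V₂ = V₁ · sin φ₁ / sin φ₂ = 11.0 × sin 69° / sin 22°
V₂ = 11.0 × 0.9336/0.3746 = 27 m s⁻¹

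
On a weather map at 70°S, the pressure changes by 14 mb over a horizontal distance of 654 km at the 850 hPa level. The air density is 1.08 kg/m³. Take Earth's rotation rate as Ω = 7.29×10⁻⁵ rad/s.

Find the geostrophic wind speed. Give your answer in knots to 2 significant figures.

Coriolis parameter at 70°S:
f = 2Ω sin φ = 2 × 7.29×10⁻⁵ × sin 70° = 1.37×10⁻⁴ s⁻¹
Pressure gradient: |∂P/∂n| = 1400 Pa / 654000 m = 2.14×10⁻³ Pa/m
Geostrophic balance (pressure-gradient force = Coriolis force):
V_g = (1/(fρ)) |∂P/∂n| = 2.14×10⁻³ / (1.37×10⁻⁴ × 1.08) = 14.5 m/s
Converting: 14.5 m/s × 1.944 = 28 knots

28 knots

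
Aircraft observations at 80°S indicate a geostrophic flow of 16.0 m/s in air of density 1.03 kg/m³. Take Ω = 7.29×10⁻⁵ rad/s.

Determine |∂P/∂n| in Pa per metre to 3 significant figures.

Coriolis parameter at 80°S:
f = 2Ω sin φ = 2 × 7.29×10⁻⁵ × sin 80° = 1.44×10⁻⁴ s⁻¹
Geostrophic balance rearranged: |∂P/∂n| = f ρ V_g
|∂P/∂n| = 1.44×10⁻⁴ × 1.03 × 16.0 = 2.37×10⁻³ Pa/m

2.37×10⁻³ Pa/m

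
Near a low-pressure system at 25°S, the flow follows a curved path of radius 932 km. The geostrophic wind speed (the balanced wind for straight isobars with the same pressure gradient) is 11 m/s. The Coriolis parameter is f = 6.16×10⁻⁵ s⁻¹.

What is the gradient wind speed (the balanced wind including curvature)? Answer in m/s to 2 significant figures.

Around a low, centrifugal force acts outward with Coriolis, so pressure-gradient force balances both:
(1/ρ)|∂P/∂n| = fV + V²/R  →  V² + fR·V − fR·V_g = 0
With fR = 6.16×10⁻⁵ × 932×10³ m = 57.4 m/s:
V = [−fR + √((fR)² + 4 fR V_g)]/2 = [−57.4 + √(57.4² + 4×57.4×11)]/2 = 9.45 m/s
Subgeostrophic (V < V_g = 11 m/s), as expected around a low.

9.4 m/s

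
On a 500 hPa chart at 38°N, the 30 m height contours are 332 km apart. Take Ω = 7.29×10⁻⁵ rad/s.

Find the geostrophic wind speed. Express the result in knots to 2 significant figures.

19 knots

Coriolis parameter at 38°N:
f = 2Ω sin φ = 2 × 7.29×10⁻⁵ × sin 38° = 8.98×10⁻⁵ s⁻¹
Height gradient: |∂Z/∂n| = 30 m / 332000 m = 9.04×10⁻⁵
On a pressure surface, geostrophic balance gives V_g = (g/f)|∂Z/∂n|:
V_g = 9.81 × 9.04×10⁻⁵ / 8.98×10⁻⁵ = 9.88 m/s
Converting: 9.88 m/s × 1.944 = 19 knots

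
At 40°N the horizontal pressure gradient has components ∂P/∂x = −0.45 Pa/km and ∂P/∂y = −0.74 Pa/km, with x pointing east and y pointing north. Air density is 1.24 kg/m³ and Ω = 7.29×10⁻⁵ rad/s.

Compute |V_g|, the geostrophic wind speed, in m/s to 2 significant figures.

Coriolis parameter at 40°N:
f = 2Ω sin φ = 2 × 7.29×10⁻⁵ × sin 40° = 9.37×10⁻⁵ s⁻¹
Component geostrophic relations (x east, y north):
u_g = −(1/(fρ)) ∂P/∂y,  v_g = (1/(fρ)) ∂P/∂x
u_g = −(−0.74×10⁻³)/(9.37×10⁻⁵ × 1.24) = 6.37 m/s;  v_g = (−0.45×10⁻³)/(9.37×10⁻⁵ × 1.24) = −3.87 m/s
|V_g| = √(u_g² + v_g²) = 7.45 m/s

7.5 m/s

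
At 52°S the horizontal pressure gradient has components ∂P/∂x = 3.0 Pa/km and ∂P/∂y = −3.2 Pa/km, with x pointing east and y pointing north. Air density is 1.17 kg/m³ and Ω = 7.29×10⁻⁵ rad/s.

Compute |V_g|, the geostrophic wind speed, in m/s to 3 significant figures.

32.6 m/s

Coriolis parameter at 52°S:
f = 2Ω sin φ = 2 × 7.29×10⁻⁵ × sin 52° = 1.15×10⁻⁴ s⁻¹
In the Southern Hemisphere f is negative: f = −1.15×10⁻⁴ s⁻¹.
Component geostrophic relations (x east, y north):
u_g = −(1/(fρ)) ∂P/∂y,  v_g = (1/(fρ)) ∂P/∂x
u_g = −(−3.2×10⁻³)/(−1.15×10⁻⁴ × 1.17) = −23.8 m/s;  v_g = (3.0×10⁻³)/(−1.15×10⁻⁴ × 1.17) = −22.3 m/s
|V_g| = √(u_g² + v_g²) = 32.6 m/s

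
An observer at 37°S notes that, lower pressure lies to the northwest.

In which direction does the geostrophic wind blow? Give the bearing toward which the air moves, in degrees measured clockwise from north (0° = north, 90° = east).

225°

The pressure-gradient force points toward the northwest (bearing 315°).
Geostrophic balance: in the Southern Hemisphere the Coriolis force deflects motion to the left, so the geostrophic wind blows 90° to the left of the pressure-gradient force (low pressure on the right).
Rotating 315° by 90° counterclockwise gives 225° — the wind blows toward the southwest.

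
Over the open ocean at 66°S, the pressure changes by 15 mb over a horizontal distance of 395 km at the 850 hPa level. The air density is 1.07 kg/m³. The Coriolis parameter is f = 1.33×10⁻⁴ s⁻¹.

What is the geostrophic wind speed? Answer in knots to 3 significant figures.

Pressure gradient: |∂P/∂n| = 1500 Pa / 395000 m = 3.80×10⁻³ Pa/m
Geostrophic balance (pressure-gradient force = Coriolis force):
V_g = (1/(fρ)) |∂P/∂n| = 3.80×10⁻³ / (1.33×10⁻⁴ × 1.07) = 26.7 m/s
Converting: 26.7 m/s × 1.944 = 51.9 knots

51.9 knots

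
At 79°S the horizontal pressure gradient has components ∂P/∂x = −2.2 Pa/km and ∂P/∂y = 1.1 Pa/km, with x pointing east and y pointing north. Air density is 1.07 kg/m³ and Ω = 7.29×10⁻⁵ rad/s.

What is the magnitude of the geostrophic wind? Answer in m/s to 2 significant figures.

Coriolis parameter at 79°S:
f = 2Ω sin φ = 2 × 7.29×10⁻⁵ × sin 79° = 1.43×10⁻⁴ s⁻¹
In the Southern Hemisphere f is negative: f = −1.43×10⁻⁴ s⁻¹.
Component geostrophic relations (x east, y north):
u_g = −(1/(fρ)) ∂P/∂y,  v_g = (1/(fρ)) ∂P/∂x
u_g = −(1.1×10⁻³)/(−1.43×10⁻⁴ × 1.07) = 7.18 m/s;  v_g = (−2.2×10⁻³)/(−1.43×10⁻⁴ × 1.07) = 14.4 m/s
|V_g| = √(u_g² + v_g²) = 16.1 m/s

16 m/s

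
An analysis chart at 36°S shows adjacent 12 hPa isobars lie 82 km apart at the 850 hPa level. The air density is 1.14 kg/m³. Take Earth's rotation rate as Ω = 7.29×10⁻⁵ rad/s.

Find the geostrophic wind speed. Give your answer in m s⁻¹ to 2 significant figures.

Coriolis parameter at 36°S:
f = 2Ω sin φ = 2 × 7.29×10⁻⁵ × sin 36° = 8.57×10⁻⁵ s⁻¹
Pressure gradient: |∂P/∂n| = 1200 Pa / 82000 m = 1.46×10⁻² Pa/m
Geostrophic balance (pressure-gradient force = Coriolis force):
V_g = (1/(fρ)) |∂P/∂n| = 1.46×10⁻² / (8.57×10⁻⁵ × 1.14) = 150 m/s

150 m s⁻¹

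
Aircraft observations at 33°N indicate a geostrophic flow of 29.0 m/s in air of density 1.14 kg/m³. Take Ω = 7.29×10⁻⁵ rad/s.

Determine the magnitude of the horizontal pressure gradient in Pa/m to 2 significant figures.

Coriolis parameter at 33°N:
f = 2Ω sin φ = 2 × 7.29×10⁻⁵ × sin 33° = 7.94×10⁻⁵ s⁻¹
Geostrophic balance rearranged: |∂P/∂n| = f ρ V_g
|∂P/∂n| = 7.94×10⁻⁵ × 1.14 × 29.0 = 2.63×10⁻³ Pa/m

2.6×10⁻³ Pa/m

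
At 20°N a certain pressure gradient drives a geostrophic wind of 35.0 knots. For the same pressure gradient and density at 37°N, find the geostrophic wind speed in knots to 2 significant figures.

20 knots

With the same pressure gradient and density, V_g ∝ 1/f ∝ 1/sin φ.
V₂ = V₁ · sin φ₁ / sin φ₂ = 35.0 × sin 20° / sin 37°
V₂ = 35.0 × 0.3420/0.6018 = 20 knots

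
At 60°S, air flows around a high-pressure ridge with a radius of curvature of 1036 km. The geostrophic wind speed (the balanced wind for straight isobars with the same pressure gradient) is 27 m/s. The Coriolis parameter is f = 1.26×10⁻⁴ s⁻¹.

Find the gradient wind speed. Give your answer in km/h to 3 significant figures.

Around a high, pressure-gradient force acts outward with centrifugal, so Coriolis balances both:
fV = (1/ρ)|∂P/∂n| + V²/R  →  V² − fR·V + fR·V_g = 0
With fR = 1.26×10⁻⁴ × 1036×10³ m = 131 m/s:
V = [fR − √((fR)² − 4 fR V_g)]/2 = [131 − √(131² − 4×131×27)]/2 = 38.1 m/s
Supergeostrophic (V > V_g = 27 m/s), as expected around a high.
Converting: 38.1 m/s × 3.6 = 137 km/h

137 km/h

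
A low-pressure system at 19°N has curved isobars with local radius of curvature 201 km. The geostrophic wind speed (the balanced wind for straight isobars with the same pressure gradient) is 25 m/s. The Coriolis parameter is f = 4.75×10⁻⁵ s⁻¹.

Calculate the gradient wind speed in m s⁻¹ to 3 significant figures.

11.4 m s⁻¹

Around a low, centrifugal force acts outward with Coriolis, so pressure-gradient force balances both:
(1/ρ)|∂P/∂n| = fV + V²/R  →  V² + fR·V − fR·V_g = 0
With fR = 4.75×10⁻⁵ × 201×10³ m = 9.55 m/s:
V = [−fR + √((fR)² + 4 fR V_g)]/2 = [−9.55 + √(9.55² + 4×9.55×25)]/2 = 11.4 m/s
Subgeostrophic (V < V_g = 25 m/s), as expected around a low.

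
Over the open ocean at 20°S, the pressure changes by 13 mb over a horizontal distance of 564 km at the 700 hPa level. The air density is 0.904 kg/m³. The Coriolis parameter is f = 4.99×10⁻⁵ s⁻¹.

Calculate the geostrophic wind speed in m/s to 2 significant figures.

Pressure gradient: |∂P/∂n| = 1300 Pa / 564000 m = 2.30×10⁻³ Pa/m
Geostrophic balance (pressure-gradient force = Coriolis force):
V_g = (1/(fρ)) |∂P/∂n| = 2.30×10⁻³ / (4.99×10⁻⁵ × 0.904) = 51.1 m/s

51 m/s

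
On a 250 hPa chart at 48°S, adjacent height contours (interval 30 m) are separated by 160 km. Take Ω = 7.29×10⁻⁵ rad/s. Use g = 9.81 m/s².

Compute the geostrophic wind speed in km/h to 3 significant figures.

61.1 km/h

Coriolis parameter at 48°S:
f = 2Ω sin φ = 2 × 7.29×10⁻⁵ × sin 48° = 1.08×10⁻⁴ s⁻¹
Height gradient: |∂Z/∂n| = 30 m / 160000 m = 1.88×10⁻⁴
On a pressure surface, geostrophic balance gives V_g = (g/f)|∂Z/∂n|:
V_g = 9.81 × 1.88×10⁻⁴ / 1.08×10⁻⁴ = 17.0 m/s
Converting: 17.0 m/s × 3.6 = 61.1 km/h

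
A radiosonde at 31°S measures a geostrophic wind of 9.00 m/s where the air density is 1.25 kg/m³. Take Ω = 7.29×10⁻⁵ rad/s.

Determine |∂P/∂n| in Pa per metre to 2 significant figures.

8.4×10⁻⁴ Pa/m

Coriolis parameter at 31°S:
f = 2Ω sin φ = 2 × 7.29×10⁻⁵ × sin 31° = 7.51×10⁻⁵ s⁻¹
Geostrophic balance rearranged: |∂P/∂n| = f ρ V_g
|∂P/∂n| = 7.51×10⁻⁵ × 1.25 × 9.00 = 8.45×10⁻⁴ Pa/m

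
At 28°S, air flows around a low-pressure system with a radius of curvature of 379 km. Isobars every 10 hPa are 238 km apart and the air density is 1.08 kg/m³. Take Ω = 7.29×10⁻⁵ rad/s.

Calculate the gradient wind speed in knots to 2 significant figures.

54 knots

Coriolis parameter at 28°S:
f = 2Ω sin φ = 2 × 7.29×10⁻⁵ × sin 28° = 6.84×10⁻⁵ s⁻¹
Pressure gradient: |∂P/∂n| = 1000 Pa / 238000 m = 4.20×10⁻³ Pa/m
Geostrophic speed: V_g = |∂P/∂n|/(fρ) = 4.20×10⁻³/(6.84×10⁻⁵ × 1.08) = 56.8 m/s
Around a low, centrifugal force acts outward with Coriolis, so pressure-gradient force balances both:
(1/ρ)|∂P/∂n| = fV + V²/R  →  V² + fR·V − fR·V_g = 0
With fR = 6.84×10⁻⁵ × 379×10³ m = 25.9 m/s:
V = [−fR + √((fR)² + 4 fR V_g)]/2 = [−25.9 + √(25.9² + 4×25.9×56.8)]/2 = 27.6 m/s
Subgeostrophic (V < V_g = 56.8 m/s), as expected around a low.
Converting: 27.6 m/s × 1.944 = 54 knots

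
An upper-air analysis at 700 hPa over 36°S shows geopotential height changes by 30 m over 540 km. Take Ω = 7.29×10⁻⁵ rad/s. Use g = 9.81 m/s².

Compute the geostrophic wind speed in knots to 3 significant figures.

12.4 knots

Coriolis parameter at 36°S:
f = 2Ω sin φ = 2 × 7.29×10⁻⁵ × sin 36° = 8.57×10⁻⁵ s⁻¹
Height gradient: |∂Z/∂n| = 30 m / 540000 m = 5.56×10⁻⁵
On a pressure surface, geostrophic balance gives V_g = (g/f)|∂Z/∂n|:
V_g = 9.81 × 5.56×10⁻⁵ / 8.57×10⁻⁵ = 6.36 m/s
Converting: 6.36 m/s × 1.944 = 12.4 knots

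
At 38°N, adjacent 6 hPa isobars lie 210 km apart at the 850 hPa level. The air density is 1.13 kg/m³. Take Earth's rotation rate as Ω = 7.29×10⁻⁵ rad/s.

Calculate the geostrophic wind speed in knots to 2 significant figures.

55 knots

Coriolis parameter at 38°N:
f = 2Ω sin φ = 2 × 7.29×10⁻⁵ × sin 38° = 8.98×10⁻⁵ s⁻¹
Pressure gradient: |∂P/∂n| = 600 Pa / 210000 m = 2.86×10⁻³ Pa/m
Geostrophic balance (pressure-gradient force = Coriolis force):
V_g = (1/(fρ)) |∂P/∂n| = 2.86×10⁻³ / (8.98×10⁻⁵ × 1.13) = 28.2 m/s
Converting: 28.2 m/s × 1.944 = 55 knots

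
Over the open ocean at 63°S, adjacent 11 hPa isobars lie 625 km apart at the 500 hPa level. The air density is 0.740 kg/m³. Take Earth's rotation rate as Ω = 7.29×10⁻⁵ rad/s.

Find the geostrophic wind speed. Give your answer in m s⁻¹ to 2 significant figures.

Coriolis parameter at 63°S:
f = 2Ω sin φ = 2 × 7.29×10⁻⁵ × sin 63° = 1.30×10⁻⁴ s⁻¹
Pressure gradient: |∂P/∂n| = 1100 Pa / 625000 m = 1.76×10⁻³ Pa/m
Geostrophic balance (pressure-gradient force = Coriolis force):
V_g = (1/(fρ)) |∂P/∂n| = 1.76×10⁻³ / (1.30×10⁻⁴ × 0.740) = 18.3 m/s

18 m s⁻¹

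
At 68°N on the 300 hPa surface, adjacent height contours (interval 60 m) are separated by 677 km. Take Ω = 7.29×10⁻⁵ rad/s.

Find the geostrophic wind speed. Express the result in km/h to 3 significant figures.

Coriolis parameter at 68°N:
f = 2Ω sin φ = 2 × 7.29×10⁻⁵ × sin 68° = 1.35×10⁻⁴ s⁻¹
Height gradient: |∂Z/∂n| = 60 m / 677000 m = 8.86×10⁻⁵
On a pressure surface, geostrophic balance gives V_g = (g/f)|∂Z/∂n|:
V_g = 9.81 × 8.86×10⁻⁵ / 1.35×10⁻⁴ = 6.43 m/s
Converting: 6.43 m/s × 3.6 = 23.2 km/h

23.2 km/h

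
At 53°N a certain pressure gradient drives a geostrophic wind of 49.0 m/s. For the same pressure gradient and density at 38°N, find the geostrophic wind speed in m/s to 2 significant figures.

With the same pressure gradient and density, V_g ∝ 1/f ∝ 1/sin φ.
V₂ = V₁ · sin φ₁ / sin φ₂ = 49.0 × sin 53° / sin 38°
V₂ = 49.0 × 0.7986/0.6157 = 64 m/s

64 m/s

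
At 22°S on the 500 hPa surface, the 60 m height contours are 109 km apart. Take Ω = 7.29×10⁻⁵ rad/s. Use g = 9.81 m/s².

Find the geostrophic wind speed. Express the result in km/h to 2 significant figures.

360 km/h

Coriolis parameter at 22°S:
f = 2Ω sin φ = 2 × 7.29×10⁻⁵ × sin 22° = 5.46×10⁻⁵ s⁻¹
Height gradient: |∂Z/∂n| = 60 m / 109000 m = 5.50×10⁻⁴
On a pressure surface, geostrophic balance gives V_g = (g/f)|∂Z/∂n|:
V_g = 9.81 × 5.50×10⁻⁴ / 5.46×10⁻⁵ = 98.9 m/s
Converting: 98.9 m/s × 3.6 = 360 km/h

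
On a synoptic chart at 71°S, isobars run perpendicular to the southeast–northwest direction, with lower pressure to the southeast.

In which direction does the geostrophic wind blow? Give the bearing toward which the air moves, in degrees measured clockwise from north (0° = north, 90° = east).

The pressure-gradient force points toward the southeast (bearing 135°).
Geostrophic balance: in the Southern Hemisphere the Coriolis force deflects motion to the left, so the geostrophic wind blows 90° to the left of the pressure-gradient force (low pressure on the right).
Rotating 135° by 90° counterclockwise gives 045° — the wind blows toward the northeast.

045°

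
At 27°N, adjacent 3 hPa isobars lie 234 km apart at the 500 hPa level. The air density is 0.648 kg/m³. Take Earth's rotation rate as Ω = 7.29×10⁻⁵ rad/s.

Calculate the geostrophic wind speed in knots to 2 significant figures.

Coriolis parameter at 27°N:
f = 2Ω sin φ = 2 × 7.29×10⁻⁵ × sin 27° = 6.62×10⁻⁵ s⁻¹
Pressure gradient: |∂P/∂n| = 300 Pa / 234000 m = 1.28×10⁻³ Pa/m
Geostrophic balance (pressure-gradient force = Coriolis force):
V_g = (1/(fρ)) |∂P/∂n| = 1.28×10⁻³ / (6.62×10⁻⁵ × 0.648) = 29.9 m/s
Converting: 29.9 m/s × 1.944 = 58 knots

58 knots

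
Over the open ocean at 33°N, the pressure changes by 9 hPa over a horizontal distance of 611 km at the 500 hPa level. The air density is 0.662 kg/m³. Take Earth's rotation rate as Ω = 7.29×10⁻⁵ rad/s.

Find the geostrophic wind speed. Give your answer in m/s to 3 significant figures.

Coriolis parameter at 33°N:
f = 2Ω sin φ = 2 × 7.29×10⁻⁵ × sin 33° = 7.94×10⁻⁵ s⁻¹
Pressure gradient: |∂P/∂n| = 900 Pa / 611000 m = 1.47×10⁻³ Pa/m
Geostrophic balance (pressure-gradient force = Coriolis force):
V_g = (1/(fρ)) |∂P/∂n| = 1.47×10⁻³ / (7.94×10⁻⁵ × 0.662) = 28.0 m/s

28.0 m/s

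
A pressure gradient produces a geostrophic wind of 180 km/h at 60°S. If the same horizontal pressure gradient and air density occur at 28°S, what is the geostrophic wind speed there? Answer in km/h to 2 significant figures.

With the same pressure gradient and density, V_g ∝ 1/f ∝ 1/sin φ.
V₂ = V₁ · sin φ₁ / sin φ₂ = 180 × sin 60° / sin 28°
V₂ = 180 × 0.8660/0.4695 = 330 km/h

330 km/h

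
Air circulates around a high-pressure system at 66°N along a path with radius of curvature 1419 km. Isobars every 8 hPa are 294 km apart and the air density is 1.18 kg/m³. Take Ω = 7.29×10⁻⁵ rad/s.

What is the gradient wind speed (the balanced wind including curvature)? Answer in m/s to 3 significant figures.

19.3 m/s

Coriolis parameter at 66°N:
f = 2Ω sin φ = 2 × 7.29×10⁻⁵ × sin 66° = 1.33×10⁻⁴ s⁻¹
Pressure gradient: |∂P/∂n| = 800 Pa / 294000 m = 2.72×10⁻³ Pa/m
Geostrophic speed: V_g = |∂P/∂n|/(fρ) = 2.72×10⁻³/(1.33×10⁻⁴ × 1.18) = 17.3 m/s
Around a high, pressure-gradient force acts outward with centrifugal, so Coriolis balances both:
fV = (1/ρ)|∂P/∂n| + V²/R  →  V² − fR·V + fR·V_g = 0
With fR = 1.33×10⁻⁴ × 1419×10³ m = 189 m/s:
V = [fR − √((fR)² − 4 fR V_g)]/2 = [189 − √(189² − 4×189×17.3)]/2 = 19.3 m/s
Supergeostrophic (V > V_g = 17.3 m/s), as expected around a high.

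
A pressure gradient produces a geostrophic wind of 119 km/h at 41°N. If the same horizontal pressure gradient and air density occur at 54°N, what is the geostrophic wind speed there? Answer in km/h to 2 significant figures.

With the same pressure gradient and density, V_g ∝ 1/f ∝ 1/sin φ.
V₂ = V₁ · sin φ₁ / sin φ₂ = 119 × sin 41° / sin 54°
V₂ = 119 × 0.6561/0.8090 = 97 km/h

97 km/h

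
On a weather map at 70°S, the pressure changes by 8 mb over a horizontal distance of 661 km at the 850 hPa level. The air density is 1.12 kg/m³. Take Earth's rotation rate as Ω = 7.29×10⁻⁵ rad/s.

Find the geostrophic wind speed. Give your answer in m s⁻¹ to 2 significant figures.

Coriolis parameter at 70°S:
f = 2Ω sin φ = 2 × 7.29×10⁻⁵ × sin 70° = 1.37×10⁻⁴ s⁻¹
Pressure gradient: |∂P/∂n| = 800 Pa / 661000 m = 1.21×10⁻³ Pa/m
Geostrophic balance (pressure-gradient force = Coriolis force):
V_g = (1/(fρ)) |∂P/∂n| = 1.21×10⁻³ / (1.37×10⁻⁴ × 1.12) = 7.89 m/s

7.9 m s⁻¹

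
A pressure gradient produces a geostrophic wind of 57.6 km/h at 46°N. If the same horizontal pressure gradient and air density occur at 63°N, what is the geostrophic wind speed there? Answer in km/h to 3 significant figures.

46.5 km/h

With the same pressure gradient and density, V_g ∝ 1/f ∝ 1/sin φ.
V₂ = V₁ · sin φ₁ / sin φ₂ = 57.6 × sin 46° / sin 63°
V₂ = 57.6 × 0.7193/0.8910 = 46.5 km/h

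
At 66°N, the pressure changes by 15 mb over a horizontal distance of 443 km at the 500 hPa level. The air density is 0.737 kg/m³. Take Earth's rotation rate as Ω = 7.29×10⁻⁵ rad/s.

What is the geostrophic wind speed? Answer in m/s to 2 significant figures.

34 m/s

Coriolis parameter at 66°N:
f = 2Ω sin φ = 2 × 7.29×10⁻⁵ × sin 66° = 1.33×10⁻⁴ s⁻¹
Pressure gradient: |∂P/∂n| = 1500 Pa / 443000 m = 3.39×10⁻³ Pa/m
Geostrophic balance (pressure-gradient force = Coriolis force):
V_g = (1/(fρ)) |∂P/∂n| = 3.39×10⁻³ / (1.33×10⁻⁴ × 0.737) = 34.5 m/s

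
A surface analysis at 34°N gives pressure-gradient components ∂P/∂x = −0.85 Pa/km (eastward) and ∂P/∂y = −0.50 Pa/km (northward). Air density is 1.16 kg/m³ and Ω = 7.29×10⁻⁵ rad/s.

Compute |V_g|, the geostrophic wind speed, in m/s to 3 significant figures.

Coriolis parameter at 34°N:
f = 2Ω sin φ = 2 × 7.29×10⁻⁵ × sin 34° = 8.15×10⁻⁵ s⁻¹
Component geostrophic relations (x east, y north):
u_g = −(1/(fρ)) ∂P/∂y,  v_g = (1/(fρ)) ∂P/∂x
u_g = −(−0.50×10⁻³)/(8.15×10⁻⁵ × 1.16) = 5.29 m/s;  v_g = (−0.85×10⁻³)/(8.15×10⁻⁵ × 1.16) = −8.99 m/s
|V_g| = √(u_g² + v_g²) = 10.4 m/s

10.4 m/s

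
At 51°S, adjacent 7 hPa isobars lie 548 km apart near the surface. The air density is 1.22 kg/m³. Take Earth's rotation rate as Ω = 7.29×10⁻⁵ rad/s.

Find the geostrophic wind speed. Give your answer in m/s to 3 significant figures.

Coriolis parameter at 51°S:
f = 2Ω sin φ = 2 × 7.29×10⁻⁵ × sin 51° = 1.13×10⁻⁴ s⁻¹
Pressure gradient: |∂P/∂n| = 700 Pa / 548000 m = 1.28×10⁻³ Pa/m
Geostrophic balance (pressure-gradient force = Coriolis force):
V_g = (1/(fρ)) |∂P/∂n| = 1.28×10⁻³ / (1.13×10⁻⁴ × 1.22) = 9.24 m/s

9.24 m/s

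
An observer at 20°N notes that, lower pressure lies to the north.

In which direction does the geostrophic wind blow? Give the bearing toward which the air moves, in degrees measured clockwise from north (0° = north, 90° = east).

090°

The pressure-gradient force points toward the north (bearing 000°).
Geostrophic balance: in the Northern Hemisphere the Coriolis force deflects motion to the right, so the geostrophic wind blows 90° to the right of the pressure-gradient force (low pressure on the left).
Rotating 000° by 90° clockwise gives 090° — the wind blows toward the east.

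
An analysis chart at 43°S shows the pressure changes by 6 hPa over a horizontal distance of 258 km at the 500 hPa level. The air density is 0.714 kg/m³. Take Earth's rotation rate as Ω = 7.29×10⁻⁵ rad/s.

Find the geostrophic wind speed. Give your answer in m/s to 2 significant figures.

Coriolis parameter at 43°S:
f = 2Ω sin φ = 2 × 7.29×10⁻⁵ × sin 43° = 9.94×10⁻⁵ s⁻¹
Pressure gradient: |∂P/∂n| = 600 Pa / 258000 m = 2.33×10⁻³ Pa/m
Geostrophic balance (pressure-gradient force = Coriolis force):
V_g = (1/(fρ)) |∂P/∂n| = 2.33×10⁻³ / (9.94×10⁻⁵ × 0.714) = 32.8 m/s

33 m/s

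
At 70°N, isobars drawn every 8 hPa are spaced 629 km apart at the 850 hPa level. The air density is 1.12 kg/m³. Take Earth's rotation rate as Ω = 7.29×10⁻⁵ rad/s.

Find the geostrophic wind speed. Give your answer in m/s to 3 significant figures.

8.29 m/s

Coriolis parameter at 70°N:
f = 2Ω sin φ = 2 × 7.29×10⁻⁵ × sin 70° = 1.37×10⁻⁴ s⁻¹
Pressure gradient: |∂P/∂n| = 800 Pa / 629000 m = 1.27×10⁻³ Pa/m
Geostrophic balance (pressure-gradient force = Coriolis force):
V_g = (1/(fρ)) |∂P/∂n| = 1.27×10⁻³ / (1.37×10⁻⁴ × 1.12) = 8.29 m/s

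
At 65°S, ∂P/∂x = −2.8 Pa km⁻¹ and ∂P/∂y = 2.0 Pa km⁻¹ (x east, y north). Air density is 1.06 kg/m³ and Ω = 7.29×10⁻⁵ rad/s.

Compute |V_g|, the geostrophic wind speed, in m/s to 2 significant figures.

25 m/s

Coriolis parameter at 65°S:
f = 2Ω sin φ = 2 × 7.29×10⁻⁵ × sin 65° = 1.32×10⁻⁴ s⁻¹
In the Southern Hemisphere f is negative: f = −1.32×10⁻⁴ s⁻¹.
Component geostrophic relations (x east, y north):
u_g = −(1/(fρ)) ∂P/∂y,  v_g = (1/(fρ)) ∂P/∂x
u_g = −(2.0×10⁻³)/(−1.32×10⁻⁴ × 1.06) = 14.3 m/s;  v_g = (−2.8×10⁻³)/(−1.32×10⁻⁴ × 1.06) = 20.0 m/s
|V_g| = √(u_g² + v_g²) = 24.6 m/s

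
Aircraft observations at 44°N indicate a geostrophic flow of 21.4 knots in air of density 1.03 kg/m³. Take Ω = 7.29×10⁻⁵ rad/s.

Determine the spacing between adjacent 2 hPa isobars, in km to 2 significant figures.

170 km

Coriolis parameter at 44°N:
f = 2Ω sin φ = 2 × 7.29×10⁻⁵ × sin 44° = 1.01×10⁻⁴ s⁻¹
Wind speed in SI: 21.4 knots = 11.0 m/s
Geostrophic balance rearranged: |∂P/∂n| = f ρ V_g
|∂P/∂n| = 1.01×10⁻⁴ × 1.03 × 11.0 = 1.15×10⁻³ Pa/m
Isobar spacing: Δn = ΔP/|∂P/∂n| = 200 Pa / 1.15×10⁻³ Pa/m = 174145 m ≈ 170 km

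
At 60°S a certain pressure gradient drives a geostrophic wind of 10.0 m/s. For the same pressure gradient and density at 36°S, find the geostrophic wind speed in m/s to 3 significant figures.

14.7 m/s

With the same pressure gradient and density, V_g ∝ 1/f ∝ 1/sin φ.
V₂ = V₁ · sin φ₁ / sin φ₂ = 10.0 × sin 60° / sin 36°
V₂ = 10.0 × 0.8660/0.5878 = 14.7 m/s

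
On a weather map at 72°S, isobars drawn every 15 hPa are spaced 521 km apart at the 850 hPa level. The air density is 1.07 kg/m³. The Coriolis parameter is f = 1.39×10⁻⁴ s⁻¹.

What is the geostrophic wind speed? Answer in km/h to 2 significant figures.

70 km/h

Pressure gradient: |∂P/∂n| = 1500 Pa / 521000 m = 2.88×10⁻³ Pa/m
Geostrophic balance (pressure-gradient force = Coriolis force):
V_g = (1/(fρ)) |∂P/∂n| = 2.88×10⁻³ / (1.39×10⁻⁴ × 1.07) = 19.4 m/s
Converting: 19.4 m/s × 3.6 = 70 km/h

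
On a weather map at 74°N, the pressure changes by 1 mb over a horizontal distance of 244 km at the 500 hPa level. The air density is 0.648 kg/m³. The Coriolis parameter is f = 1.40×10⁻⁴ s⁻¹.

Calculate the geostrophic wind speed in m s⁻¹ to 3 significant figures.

Pressure gradient: |∂P/∂n| = 100 Pa / 244000 m = 4.10×10⁻⁴ Pa/m
Geostrophic balance (pressure-gradient force = Coriolis force):
V_g = (1/(fρ)) |∂P/∂n| = 4.10×10⁻⁴ / (1.40×10⁻⁴ × 0.648) = 4.52 m/s

4.52 m s⁻¹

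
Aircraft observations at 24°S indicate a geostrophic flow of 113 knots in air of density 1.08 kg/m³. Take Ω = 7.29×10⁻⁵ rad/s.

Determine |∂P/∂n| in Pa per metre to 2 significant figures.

Coriolis parameter at 24°S:
f = 2Ω sin φ = 2 × 7.29×10⁻⁵ × sin 24° = 5.93×10⁻⁵ s⁻¹
Wind speed in SI: 113 knots = 58.1 m/s
Geostrophic balance rearranged: |∂P/∂n| = f ρ V_g
|∂P/∂n| = 5.93×10⁻⁵ × 1.08 × 58.1 = 3.72×10⁻³ Pa/m

3.7×10⁻³ Pa/m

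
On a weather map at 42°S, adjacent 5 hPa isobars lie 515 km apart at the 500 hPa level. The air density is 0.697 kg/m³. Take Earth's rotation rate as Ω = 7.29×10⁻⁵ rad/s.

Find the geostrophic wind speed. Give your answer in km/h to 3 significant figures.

51.4 km/h

Coriolis parameter at 42°S:
f = 2Ω sin φ = 2 × 7.29×10⁻⁵ × sin 42° = 9.76×10⁻⁵ s⁻¹
Pressure gradient: |∂P/∂n| = 500 Pa / 515000 m = 9.71×10⁻⁴ Pa/m
Geostrophic balance (pressure-gradient force = Coriolis force):
V_g = (1/(fρ)) |∂P/∂n| = 9.71×10⁻⁴ / (9.76×10⁻⁵ × 0.697) = 14.3 m/s
Converting: 14.3 m/s × 3.6 = 51.4 km/h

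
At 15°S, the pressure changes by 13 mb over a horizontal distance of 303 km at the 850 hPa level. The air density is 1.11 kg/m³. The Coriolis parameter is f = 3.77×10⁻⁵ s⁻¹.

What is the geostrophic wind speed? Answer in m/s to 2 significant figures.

100 m/s

Pressure gradient: |∂P/∂n| = 1300 Pa / 303000 m = 4.29×10⁻³ Pa/m
Geostrophic balance (pressure-gradient force = Coriolis force):
V_g = (1/(fρ)) |∂P/∂n| = 4.29×10⁻³ / (3.77×10⁻⁵ × 1.11) = 103 m/s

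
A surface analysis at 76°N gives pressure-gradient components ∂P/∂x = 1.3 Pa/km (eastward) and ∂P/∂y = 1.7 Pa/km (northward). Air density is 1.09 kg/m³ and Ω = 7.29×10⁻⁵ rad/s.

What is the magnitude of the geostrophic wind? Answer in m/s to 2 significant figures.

Coriolis parameter at 76°N:
f = 2Ω sin φ = 2 × 7.29×10⁻⁵ × sin 76° = 1.41×10⁻⁴ s⁻¹
Component geostrophic relations (x east, y north):
u_g = −(1/(fρ)) ∂P/∂y,  v_g = (1/(fρ)) ∂P/∂x
u_g = −(1.7×10⁻³)/(1.41×10⁻⁴ × 1.09) = −11.0 m/s;  v_g = (1.3×10⁻³)/(1.41×10⁻⁴ × 1.09) = 8.43 m/s
|V_g| = √(u_g² + v_g²) = 13.9 m/s

14 m/s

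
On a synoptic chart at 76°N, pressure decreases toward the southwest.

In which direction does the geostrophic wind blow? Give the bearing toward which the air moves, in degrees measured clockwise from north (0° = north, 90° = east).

315°

The pressure-gradient force points toward the southwest (bearing 225°).
Geostrophic balance: in the Northern Hemisphere the Coriolis force deflects motion to the right, so the geostrophic wind blows 90° to the right of the pressure-gradient force (low pressure on the left).
Rotating 225° by 90° clockwise gives 315° — the wind blows toward the northwest.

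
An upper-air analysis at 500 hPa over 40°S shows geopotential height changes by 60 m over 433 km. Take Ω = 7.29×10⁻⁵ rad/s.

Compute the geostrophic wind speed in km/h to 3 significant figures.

Coriolis parameter at 40°S:
f = 2Ω sin φ = 2 × 7.29×10⁻⁵ × sin 40° = 9.37×10⁻⁵ s⁻¹
Height gradient: |∂Z/∂n| = 60 m / 433000 m = 1.39×10⁻⁴
On a pressure surface, geostrophic balance gives V_g = (g/f)|∂Z/∂n|:
V_g = 9.81 × 1.39×10⁻⁴ / 9.37×10⁻⁵ = 14.5 m/s
Converting: 14.5 m/s × 3.6 = 52.2 km/h

52.2 km/h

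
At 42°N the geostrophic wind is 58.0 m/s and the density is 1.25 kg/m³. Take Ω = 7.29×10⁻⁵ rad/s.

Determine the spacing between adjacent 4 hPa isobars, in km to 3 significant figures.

Coriolis parameter at 42°N:
f = 2Ω sin φ = 2 × 7.29×10⁻⁵ × sin 42° = 9.76×10⁻⁵ s⁻¹
Geostrophic balance rearranged: |∂P/∂n| = f ρ V_g
|∂P/∂n| = 9.76×10⁻⁵ × 1.25 × 58.0 = 7.07×10⁻³ Pa/m
Isobar spacing: Δn = ΔP/|∂P/∂n| = 400 Pa / 7.07×10⁻³ Pa/m = 56553 m ≈ 56.6 km

56.6 km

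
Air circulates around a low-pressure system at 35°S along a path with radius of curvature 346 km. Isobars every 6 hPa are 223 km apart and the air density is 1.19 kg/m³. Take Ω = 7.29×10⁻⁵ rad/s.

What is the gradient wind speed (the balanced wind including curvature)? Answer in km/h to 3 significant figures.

Coriolis parameter at 35°S:
f = 2Ω sin φ = 2 × 7.29×10⁻⁵ × sin 35° = 8.36×10⁻⁵ s⁻¹
Pressure gradient: |∂P/∂n| = 600 Pa / 223000 m = 2.69×10⁻³ Pa/m
Geostrophic speed: V_g = |∂P/∂n|/(fρ) = 2.69×10⁻³/(8.36×10⁻⁵ × 1.19) = 27.0 m/s
Around a low, centrifugal force acts outward with Coriolis, so pressure-gradient force balances both:
(1/ρ)|∂P/∂n| = fV + V²/R  →  V² + fR·V − fR·V_g = 0
With fR = 8.36×10⁻⁵ × 346×10³ m = 28.9 m/s:
V = [−fR + √((fR)² + 4 fR V_g)]/2 = [−28.9 + √(28.9² + 4×28.9×27)]/2 = 17 m/s
Subgeostrophic (V < V_g = 27 m/s), as expected around a low.
Converting: 17 m/s × 3.6 = 61.3 km/h

61.3 km/h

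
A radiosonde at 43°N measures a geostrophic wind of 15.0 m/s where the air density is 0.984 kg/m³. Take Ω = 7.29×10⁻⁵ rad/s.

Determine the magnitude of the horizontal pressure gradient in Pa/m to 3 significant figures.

1.47×10⁻³ Pa/m

Coriolis parameter at 43°N:
f = 2Ω sin φ = 2 × 7.29×10⁻⁵ × sin 43° = 9.94×10⁻⁵ s⁻¹
Geostrophic balance rearranged: |∂P/∂n| = f ρ V_g
|∂P/∂n| = 9.94×10⁻⁵ × 0.984 × 15.0 = 1.47×10⁻³ Pa/m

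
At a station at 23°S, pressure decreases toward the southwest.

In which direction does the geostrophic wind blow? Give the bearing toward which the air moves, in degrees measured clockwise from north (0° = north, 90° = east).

135°

The pressure-gradient force points toward the southwest (bearing 225°).
Geostrophic balance: in the Southern Hemisphere the Coriolis force deflects motion to the left, so the geostrophic wind blows 90° to the left of the pressure-gradient force (low pressure on the right).
Rotating 225° by 90° counterclockwise gives 135° — the wind blows toward the southeast.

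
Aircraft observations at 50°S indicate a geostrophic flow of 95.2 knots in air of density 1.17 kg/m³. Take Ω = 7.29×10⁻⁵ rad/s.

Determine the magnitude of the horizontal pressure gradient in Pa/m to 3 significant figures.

6.40×10⁻³ Pa/m

Coriolis parameter at 50°S:
f = 2Ω sin φ = 2 × 7.29×10⁻⁵ × sin 50° = 1.12×10⁻⁴ s⁻¹
Wind speed in SI: 95.2 knots = 49.0 m/s
Geostrophic balance rearranged: |∂P/∂n| = f ρ V_g
|∂P/∂n| = 1.12×10⁻⁴ × 1.17 × 49.0 = 6.40×10⁻³ Pa/m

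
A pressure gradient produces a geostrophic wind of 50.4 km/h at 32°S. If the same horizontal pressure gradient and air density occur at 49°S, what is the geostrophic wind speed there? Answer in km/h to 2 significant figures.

With the same pressure gradient and density, V_g ∝ 1/f ∝ 1/sin φ.
V₂ = V₁ · sin φ₁ / sin φ₂ = 50.4 × sin 32° / sin 49°
V₂ = 50.4 × 0.5299/0.7547 = 35 km/h

35 km/h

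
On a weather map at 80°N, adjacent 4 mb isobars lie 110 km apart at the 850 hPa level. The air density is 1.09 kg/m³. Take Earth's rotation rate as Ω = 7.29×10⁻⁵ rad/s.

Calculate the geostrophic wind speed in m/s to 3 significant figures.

23.2 m/s

Coriolis parameter at 80°N:
f = 2Ω sin φ = 2 × 7.29×10⁻⁵ × sin 80° = 1.44×10⁻⁴ s⁻¹
Pressure gradient: |∂P/∂n| = 400 Pa / 110000 m = 3.64×10⁻³ Pa/m
Geostrophic balance (pressure-gradient force = Coriolis force):
V_g = (1/(fρ)) |∂P/∂n| = 3.64×10⁻³ / (1.44×10⁻⁴ × 1.09) = 23.2 m/s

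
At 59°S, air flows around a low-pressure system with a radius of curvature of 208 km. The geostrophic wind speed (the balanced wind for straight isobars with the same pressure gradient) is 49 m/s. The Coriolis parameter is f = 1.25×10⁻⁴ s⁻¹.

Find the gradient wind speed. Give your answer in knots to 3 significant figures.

Around a low, centrifugal force acts outward with Coriolis, so pressure-gradient force balances both:
(1/ρ)|∂P/∂n| = fV + V²/R  →  V² + fR·V − fR·V_g = 0
With fR = 1.25×10⁻⁴ × 208×10³ m = 26.0 m/s:
V = [−fR + √((fR)² + 4 fR V_g)]/2 = [−26.0 + √(26.0² + 4×26.0×49)]/2 = 25 m/s
Subgeostrophic (V < V_g = 49 m/s), as expected around a low.
Converting: 25 m/s × 1.944 = 48.6 knots

48.6 knots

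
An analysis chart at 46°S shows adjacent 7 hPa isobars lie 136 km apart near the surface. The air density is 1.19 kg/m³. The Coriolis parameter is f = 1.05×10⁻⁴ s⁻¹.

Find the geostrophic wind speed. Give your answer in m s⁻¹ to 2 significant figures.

Pressure gradient: |∂P/∂n| = 700 Pa / 136000 m = 5.15×10⁻³ Pa/m
Geostrophic balance (pressure-gradient force = Coriolis force):
V_g = (1/(fρ)) |∂P/∂n| = 5.15×10⁻³ / (1.05×10⁻⁴ × 1.19) = 41.2 m/s

41 m s⁻¹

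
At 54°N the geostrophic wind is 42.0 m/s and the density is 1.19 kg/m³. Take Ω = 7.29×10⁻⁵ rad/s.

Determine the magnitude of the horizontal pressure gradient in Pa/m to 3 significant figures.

Coriolis parameter at 54°N:
f = 2Ω sin φ = 2 × 7.29×10⁻⁵ × sin 54° = 1.18×10⁻⁴ s⁻¹
Geostrophic balance rearranged: |∂P/∂n| = f ρ V_g
|∂P/∂n| = 1.18×10⁻⁴ × 1.19 × 42.0 = 5.90×10⁻³ Pa/m

5.90×10⁻³ Pa/m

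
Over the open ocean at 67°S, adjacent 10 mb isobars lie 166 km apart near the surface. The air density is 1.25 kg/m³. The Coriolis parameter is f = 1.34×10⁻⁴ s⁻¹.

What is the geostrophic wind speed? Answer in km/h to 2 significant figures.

Pressure gradient: |∂P/∂n| = 1000 Pa / 166000 m = 6.02×10⁻³ Pa/m
Geostrophic balance (pressure-gradient force = Coriolis force):
V_g = (1/(fρ)) |∂P/∂n| = 6.02×10⁻³ / (1.34×10⁻⁴ × 1.25) = 36.0 m/s
Converting: 36.0 m/s × 3.6 = 130 km/h

130 km/h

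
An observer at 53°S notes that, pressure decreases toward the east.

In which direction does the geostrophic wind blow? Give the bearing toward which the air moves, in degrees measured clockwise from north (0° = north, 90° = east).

The pressure-gradient force points toward the east (bearing 090°).
Geostrophic balance: in the Southern Hemisphere the Coriolis force deflects motion to the left, so the geostrophic wind blows 90° to the left of the pressure-gradient force (low pressure on the right).
Rotating 090° by 90° counterclockwise gives 000° — the wind blows toward the north.

000°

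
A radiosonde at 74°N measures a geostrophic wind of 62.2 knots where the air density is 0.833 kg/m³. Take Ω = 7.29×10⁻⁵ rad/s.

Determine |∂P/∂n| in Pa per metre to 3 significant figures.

3.74×10⁻³ Pa/m

Coriolis parameter at 74°N:
f = 2Ω sin φ = 2 × 7.29×10⁻⁵ × sin 74° = 1.40×10⁻⁴ s⁻¹
Wind speed in SI: 62.2 knots = 32.0 m/s
Geostrophic balance rearranged: |∂P/∂n| = f ρ V_g
|∂P/∂n| = 1.40×10⁻⁴ × 0.833 × 32.0 = 3.74×10⁻³ Pa/m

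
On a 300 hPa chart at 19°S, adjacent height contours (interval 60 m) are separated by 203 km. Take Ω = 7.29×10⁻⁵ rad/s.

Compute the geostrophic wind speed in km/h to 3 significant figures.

220 km/h

Coriolis parameter at 19°S:
f = 2Ω sin φ = 2 × 7.29×10⁻⁵ × sin 19° = 4.75×10⁻⁵ s⁻¹
Height gradient: |∂Z/∂n| = 60 m / 203000 m = 2.96×10⁻⁴
On a pressure surface, geostrophic balance gives V_g = (g/f)|∂Z/∂n|:
V_g = 9.81 × 2.96×10⁻⁴ / 4.75×10⁻⁵ = 61.1 m/s
Converting: 61.1 m/s × 3.6 = 220 km/h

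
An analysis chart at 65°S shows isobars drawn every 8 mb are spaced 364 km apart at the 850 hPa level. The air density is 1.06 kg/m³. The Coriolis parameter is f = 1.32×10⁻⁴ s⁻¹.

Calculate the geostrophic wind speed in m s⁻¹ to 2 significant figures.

Pressure gradient: |∂P/∂n| = 800 Pa / 364000 m = 2.20×10⁻³ Pa/m
Geostrophic balance (pressure-gradient force = Coriolis force):
V_g = (1/(fρ)) |∂P/∂n| = 2.20×10⁻³ / (1.32×10⁻⁴ × 1.06) = 15.7 m/s

16 m s⁻¹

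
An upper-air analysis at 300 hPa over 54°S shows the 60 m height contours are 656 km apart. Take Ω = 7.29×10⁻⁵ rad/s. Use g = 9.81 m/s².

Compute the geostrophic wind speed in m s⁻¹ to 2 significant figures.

Coriolis parameter at 54°S:
f = 2Ω sin φ = 2 × 7.29×10⁻⁵ × sin 54° = 1.18×10⁻⁴ s⁻¹
Height gradient: |∂Z/∂n| = 60 m / 656000 m = 9.15×10⁻⁵
On a pressure surface, geostrophic balance gives V_g = (g/f)|∂Z/∂n|:
V_g = 9.81 × 9.15×10⁻⁵ / 1.18×10⁻⁴ = 7.61 m/s

7.6 m s⁻¹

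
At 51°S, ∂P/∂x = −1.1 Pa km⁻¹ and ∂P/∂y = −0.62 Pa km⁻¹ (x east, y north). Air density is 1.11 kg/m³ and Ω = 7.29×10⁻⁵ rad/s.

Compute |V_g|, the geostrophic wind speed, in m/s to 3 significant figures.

Coriolis parameter at 51°S:
f = 2Ω sin φ = 2 × 7.29×10⁻⁵ × sin 51° = 1.13×10⁻⁴ s⁻¹
In the Southern Hemisphere f is negative: f = −1.13×10⁻⁴ s⁻¹.
Component geostrophic relations (x east, y north):
u_g = −(1/(fρ)) ∂P/∂y,  v_g = (1/(fρ)) ∂P/∂x
u_g = −(−0.62×10⁻³)/(−1.13×10⁻⁴ × 1.11) = −4.93 m/s;  v_g = (−1.1×10⁻³)/(−1.13×10⁻⁴ × 1.11) = 8.75 m/s
|V_g| = √(u_g² + v_g²) = 10.0 m/s

10.0 m/s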